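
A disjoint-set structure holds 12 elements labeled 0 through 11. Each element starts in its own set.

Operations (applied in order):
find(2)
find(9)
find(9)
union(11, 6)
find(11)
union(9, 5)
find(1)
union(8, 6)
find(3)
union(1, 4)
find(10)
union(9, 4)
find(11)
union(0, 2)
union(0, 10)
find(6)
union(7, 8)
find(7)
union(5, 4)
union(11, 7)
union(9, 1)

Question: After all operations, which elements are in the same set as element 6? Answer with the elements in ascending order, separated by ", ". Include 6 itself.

Step 1: find(2) -> no change; set of 2 is {2}
Step 2: find(9) -> no change; set of 9 is {9}
Step 3: find(9) -> no change; set of 9 is {9}
Step 4: union(11, 6) -> merged; set of 11 now {6, 11}
Step 5: find(11) -> no change; set of 11 is {6, 11}
Step 6: union(9, 5) -> merged; set of 9 now {5, 9}
Step 7: find(1) -> no change; set of 1 is {1}
Step 8: union(8, 6) -> merged; set of 8 now {6, 8, 11}
Step 9: find(3) -> no change; set of 3 is {3}
Step 10: union(1, 4) -> merged; set of 1 now {1, 4}
Step 11: find(10) -> no change; set of 10 is {10}
Step 12: union(9, 4) -> merged; set of 9 now {1, 4, 5, 9}
Step 13: find(11) -> no change; set of 11 is {6, 8, 11}
Step 14: union(0, 2) -> merged; set of 0 now {0, 2}
Step 15: union(0, 10) -> merged; set of 0 now {0, 2, 10}
Step 16: find(6) -> no change; set of 6 is {6, 8, 11}
Step 17: union(7, 8) -> merged; set of 7 now {6, 7, 8, 11}
Step 18: find(7) -> no change; set of 7 is {6, 7, 8, 11}
Step 19: union(5, 4) -> already same set; set of 5 now {1, 4, 5, 9}
Step 20: union(11, 7) -> already same set; set of 11 now {6, 7, 8, 11}
Step 21: union(9, 1) -> already same set; set of 9 now {1, 4, 5, 9}
Component of 6: {6, 7, 8, 11}

Answer: 6, 7, 8, 11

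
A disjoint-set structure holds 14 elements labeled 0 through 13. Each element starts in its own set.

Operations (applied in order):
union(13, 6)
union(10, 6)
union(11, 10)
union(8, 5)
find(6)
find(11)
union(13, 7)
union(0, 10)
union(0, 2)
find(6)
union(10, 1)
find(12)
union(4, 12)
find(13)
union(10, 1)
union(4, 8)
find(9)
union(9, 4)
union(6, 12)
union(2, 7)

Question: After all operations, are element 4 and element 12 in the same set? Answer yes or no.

Answer: yes

Derivation:
Step 1: union(13, 6) -> merged; set of 13 now {6, 13}
Step 2: union(10, 6) -> merged; set of 10 now {6, 10, 13}
Step 3: union(11, 10) -> merged; set of 11 now {6, 10, 11, 13}
Step 4: union(8, 5) -> merged; set of 8 now {5, 8}
Step 5: find(6) -> no change; set of 6 is {6, 10, 11, 13}
Step 6: find(11) -> no change; set of 11 is {6, 10, 11, 13}
Step 7: union(13, 7) -> merged; set of 13 now {6, 7, 10, 11, 13}
Step 8: union(0, 10) -> merged; set of 0 now {0, 6, 7, 10, 11, 13}
Step 9: union(0, 2) -> merged; set of 0 now {0, 2, 6, 7, 10, 11, 13}
Step 10: find(6) -> no change; set of 6 is {0, 2, 6, 7, 10, 11, 13}
Step 11: union(10, 1) -> merged; set of 10 now {0, 1, 2, 6, 7, 10, 11, 13}
Step 12: find(12) -> no change; set of 12 is {12}
Step 13: union(4, 12) -> merged; set of 4 now {4, 12}
Step 14: find(13) -> no change; set of 13 is {0, 1, 2, 6, 7, 10, 11, 13}
Step 15: union(10, 1) -> already same set; set of 10 now {0, 1, 2, 6, 7, 10, 11, 13}
Step 16: union(4, 8) -> merged; set of 4 now {4, 5, 8, 12}
Step 17: find(9) -> no change; set of 9 is {9}
Step 18: union(9, 4) -> merged; set of 9 now {4, 5, 8, 9, 12}
Step 19: union(6, 12) -> merged; set of 6 now {0, 1, 2, 4, 5, 6, 7, 8, 9, 10, 11, 12, 13}
Step 20: union(2, 7) -> already same set; set of 2 now {0, 1, 2, 4, 5, 6, 7, 8, 9, 10, 11, 12, 13}
Set of 4: {0, 1, 2, 4, 5, 6, 7, 8, 9, 10, 11, 12, 13}; 12 is a member.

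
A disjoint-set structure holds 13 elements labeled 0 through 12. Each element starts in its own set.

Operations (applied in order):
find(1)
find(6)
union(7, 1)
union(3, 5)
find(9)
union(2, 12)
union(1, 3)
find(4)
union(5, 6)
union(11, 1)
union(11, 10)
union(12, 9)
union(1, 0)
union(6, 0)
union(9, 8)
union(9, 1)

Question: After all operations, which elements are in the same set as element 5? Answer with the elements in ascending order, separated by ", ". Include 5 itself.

Step 1: find(1) -> no change; set of 1 is {1}
Step 2: find(6) -> no change; set of 6 is {6}
Step 3: union(7, 1) -> merged; set of 7 now {1, 7}
Step 4: union(3, 5) -> merged; set of 3 now {3, 5}
Step 5: find(9) -> no change; set of 9 is {9}
Step 6: union(2, 12) -> merged; set of 2 now {2, 12}
Step 7: union(1, 3) -> merged; set of 1 now {1, 3, 5, 7}
Step 8: find(4) -> no change; set of 4 is {4}
Step 9: union(5, 6) -> merged; set of 5 now {1, 3, 5, 6, 7}
Step 10: union(11, 1) -> merged; set of 11 now {1, 3, 5, 6, 7, 11}
Step 11: union(11, 10) -> merged; set of 11 now {1, 3, 5, 6, 7, 10, 11}
Step 12: union(12, 9) -> merged; set of 12 now {2, 9, 12}
Step 13: union(1, 0) -> merged; set of 1 now {0, 1, 3, 5, 6, 7, 10, 11}
Step 14: union(6, 0) -> already same set; set of 6 now {0, 1, 3, 5, 6, 7, 10, 11}
Step 15: union(9, 8) -> merged; set of 9 now {2, 8, 9, 12}
Step 16: union(9, 1) -> merged; set of 9 now {0, 1, 2, 3, 5, 6, 7, 8, 9, 10, 11, 12}
Component of 5: {0, 1, 2, 3, 5, 6, 7, 8, 9, 10, 11, 12}

Answer: 0, 1, 2, 3, 5, 6, 7, 8, 9, 10, 11, 12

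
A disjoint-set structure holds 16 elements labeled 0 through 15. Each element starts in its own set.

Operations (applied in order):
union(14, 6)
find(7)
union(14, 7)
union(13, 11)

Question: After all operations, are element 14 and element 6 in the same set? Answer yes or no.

Step 1: union(14, 6) -> merged; set of 14 now {6, 14}
Step 2: find(7) -> no change; set of 7 is {7}
Step 3: union(14, 7) -> merged; set of 14 now {6, 7, 14}
Step 4: union(13, 11) -> merged; set of 13 now {11, 13}
Set of 14: {6, 7, 14}; 6 is a member.

Answer: yes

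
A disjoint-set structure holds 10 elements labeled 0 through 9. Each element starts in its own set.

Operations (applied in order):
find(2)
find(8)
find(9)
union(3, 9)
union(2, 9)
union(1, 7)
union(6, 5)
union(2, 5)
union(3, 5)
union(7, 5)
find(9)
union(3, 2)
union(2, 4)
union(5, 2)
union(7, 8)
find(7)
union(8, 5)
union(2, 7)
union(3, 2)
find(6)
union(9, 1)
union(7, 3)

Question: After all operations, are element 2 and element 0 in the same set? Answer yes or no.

Answer: no

Derivation:
Step 1: find(2) -> no change; set of 2 is {2}
Step 2: find(8) -> no change; set of 8 is {8}
Step 3: find(9) -> no change; set of 9 is {9}
Step 4: union(3, 9) -> merged; set of 3 now {3, 9}
Step 5: union(2, 9) -> merged; set of 2 now {2, 3, 9}
Step 6: union(1, 7) -> merged; set of 1 now {1, 7}
Step 7: union(6, 5) -> merged; set of 6 now {5, 6}
Step 8: union(2, 5) -> merged; set of 2 now {2, 3, 5, 6, 9}
Step 9: union(3, 5) -> already same set; set of 3 now {2, 3, 5, 6, 9}
Step 10: union(7, 5) -> merged; set of 7 now {1, 2, 3, 5, 6, 7, 9}
Step 11: find(9) -> no change; set of 9 is {1, 2, 3, 5, 6, 7, 9}
Step 12: union(3, 2) -> already same set; set of 3 now {1, 2, 3, 5, 6, 7, 9}
Step 13: union(2, 4) -> merged; set of 2 now {1, 2, 3, 4, 5, 6, 7, 9}
Step 14: union(5, 2) -> already same set; set of 5 now {1, 2, 3, 4, 5, 6, 7, 9}
Step 15: union(7, 8) -> merged; set of 7 now {1, 2, 3, 4, 5, 6, 7, 8, 9}
Step 16: find(7) -> no change; set of 7 is {1, 2, 3, 4, 5, 6, 7, 8, 9}
Step 17: union(8, 5) -> already same set; set of 8 now {1, 2, 3, 4, 5, 6, 7, 8, 9}
Step 18: union(2, 7) -> already same set; set of 2 now {1, 2, 3, 4, 5, 6, 7, 8, 9}
Step 19: union(3, 2) -> already same set; set of 3 now {1, 2, 3, 4, 5, 6, 7, 8, 9}
Step 20: find(6) -> no change; set of 6 is {1, 2, 3, 4, 5, 6, 7, 8, 9}
Step 21: union(9, 1) -> already same set; set of 9 now {1, 2, 3, 4, 5, 6, 7, 8, 9}
Step 22: union(7, 3) -> already same set; set of 7 now {1, 2, 3, 4, 5, 6, 7, 8, 9}
Set of 2: {1, 2, 3, 4, 5, 6, 7, 8, 9}; 0 is not a member.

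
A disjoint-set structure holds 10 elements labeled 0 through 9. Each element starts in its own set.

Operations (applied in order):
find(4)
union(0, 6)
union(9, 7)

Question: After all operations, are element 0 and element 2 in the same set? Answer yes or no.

Step 1: find(4) -> no change; set of 4 is {4}
Step 2: union(0, 6) -> merged; set of 0 now {0, 6}
Step 3: union(9, 7) -> merged; set of 9 now {7, 9}
Set of 0: {0, 6}; 2 is not a member.

Answer: no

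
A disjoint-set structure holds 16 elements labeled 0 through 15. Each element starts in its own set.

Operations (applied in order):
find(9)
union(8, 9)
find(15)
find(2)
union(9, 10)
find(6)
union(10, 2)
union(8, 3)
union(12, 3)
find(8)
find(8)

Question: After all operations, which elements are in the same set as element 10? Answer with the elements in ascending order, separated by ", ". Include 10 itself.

Step 1: find(9) -> no change; set of 9 is {9}
Step 2: union(8, 9) -> merged; set of 8 now {8, 9}
Step 3: find(15) -> no change; set of 15 is {15}
Step 4: find(2) -> no change; set of 2 is {2}
Step 5: union(9, 10) -> merged; set of 9 now {8, 9, 10}
Step 6: find(6) -> no change; set of 6 is {6}
Step 7: union(10, 2) -> merged; set of 10 now {2, 8, 9, 10}
Step 8: union(8, 3) -> merged; set of 8 now {2, 3, 8, 9, 10}
Step 9: union(12, 3) -> merged; set of 12 now {2, 3, 8, 9, 10, 12}
Step 10: find(8) -> no change; set of 8 is {2, 3, 8, 9, 10, 12}
Step 11: find(8) -> no change; set of 8 is {2, 3, 8, 9, 10, 12}
Component of 10: {2, 3, 8, 9, 10, 12}

Answer: 2, 3, 8, 9, 10, 12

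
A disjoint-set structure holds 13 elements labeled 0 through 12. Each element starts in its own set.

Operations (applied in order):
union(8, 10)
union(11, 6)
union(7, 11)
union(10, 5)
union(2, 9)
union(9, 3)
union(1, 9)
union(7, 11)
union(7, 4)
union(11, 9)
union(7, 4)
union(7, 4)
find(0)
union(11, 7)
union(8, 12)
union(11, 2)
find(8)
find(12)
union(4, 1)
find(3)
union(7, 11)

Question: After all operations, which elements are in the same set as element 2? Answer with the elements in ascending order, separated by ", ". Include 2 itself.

Step 1: union(8, 10) -> merged; set of 8 now {8, 10}
Step 2: union(11, 6) -> merged; set of 11 now {6, 11}
Step 3: union(7, 11) -> merged; set of 7 now {6, 7, 11}
Step 4: union(10, 5) -> merged; set of 10 now {5, 8, 10}
Step 5: union(2, 9) -> merged; set of 2 now {2, 9}
Step 6: union(9, 3) -> merged; set of 9 now {2, 3, 9}
Step 7: union(1, 9) -> merged; set of 1 now {1, 2, 3, 9}
Step 8: union(7, 11) -> already same set; set of 7 now {6, 7, 11}
Step 9: union(7, 4) -> merged; set of 7 now {4, 6, 7, 11}
Step 10: union(11, 9) -> merged; set of 11 now {1, 2, 3, 4, 6, 7, 9, 11}
Step 11: union(7, 4) -> already same set; set of 7 now {1, 2, 3, 4, 6, 7, 9, 11}
Step 12: union(7, 4) -> already same set; set of 7 now {1, 2, 3, 4, 6, 7, 9, 11}
Step 13: find(0) -> no change; set of 0 is {0}
Step 14: union(11, 7) -> already same set; set of 11 now {1, 2, 3, 4, 6, 7, 9, 11}
Step 15: union(8, 12) -> merged; set of 8 now {5, 8, 10, 12}
Step 16: union(11, 2) -> already same set; set of 11 now {1, 2, 3, 4, 6, 7, 9, 11}
Step 17: find(8) -> no change; set of 8 is {5, 8, 10, 12}
Step 18: find(12) -> no change; set of 12 is {5, 8, 10, 12}
Step 19: union(4, 1) -> already same set; set of 4 now {1, 2, 3, 4, 6, 7, 9, 11}
Step 20: find(3) -> no change; set of 3 is {1, 2, 3, 4, 6, 7, 9, 11}
Step 21: union(7, 11) -> already same set; set of 7 now {1, 2, 3, 4, 6, 7, 9, 11}
Component of 2: {1, 2, 3, 4, 6, 7, 9, 11}

Answer: 1, 2, 3, 4, 6, 7, 9, 11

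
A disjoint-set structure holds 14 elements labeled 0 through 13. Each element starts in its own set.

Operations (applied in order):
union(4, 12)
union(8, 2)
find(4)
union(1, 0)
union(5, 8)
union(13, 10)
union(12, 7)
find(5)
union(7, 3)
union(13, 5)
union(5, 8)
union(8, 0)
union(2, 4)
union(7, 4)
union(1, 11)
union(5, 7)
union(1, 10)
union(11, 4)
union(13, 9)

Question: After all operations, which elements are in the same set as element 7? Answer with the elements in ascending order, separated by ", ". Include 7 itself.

Step 1: union(4, 12) -> merged; set of 4 now {4, 12}
Step 2: union(8, 2) -> merged; set of 8 now {2, 8}
Step 3: find(4) -> no change; set of 4 is {4, 12}
Step 4: union(1, 0) -> merged; set of 1 now {0, 1}
Step 5: union(5, 8) -> merged; set of 5 now {2, 5, 8}
Step 6: union(13, 10) -> merged; set of 13 now {10, 13}
Step 7: union(12, 7) -> merged; set of 12 now {4, 7, 12}
Step 8: find(5) -> no change; set of 5 is {2, 5, 8}
Step 9: union(7, 3) -> merged; set of 7 now {3, 4, 7, 12}
Step 10: union(13, 5) -> merged; set of 13 now {2, 5, 8, 10, 13}
Step 11: union(5, 8) -> already same set; set of 5 now {2, 5, 8, 10, 13}
Step 12: union(8, 0) -> merged; set of 8 now {0, 1, 2, 5, 8, 10, 13}
Step 13: union(2, 4) -> merged; set of 2 now {0, 1, 2, 3, 4, 5, 7, 8, 10, 12, 13}
Step 14: union(7, 4) -> already same set; set of 7 now {0, 1, 2, 3, 4, 5, 7, 8, 10, 12, 13}
Step 15: union(1, 11) -> merged; set of 1 now {0, 1, 2, 3, 4, 5, 7, 8, 10, 11, 12, 13}
Step 16: union(5, 7) -> already same set; set of 5 now {0, 1, 2, 3, 4, 5, 7, 8, 10, 11, 12, 13}
Step 17: union(1, 10) -> already same set; set of 1 now {0, 1, 2, 3, 4, 5, 7, 8, 10, 11, 12, 13}
Step 18: union(11, 4) -> already same set; set of 11 now {0, 1, 2, 3, 4, 5, 7, 8, 10, 11, 12, 13}
Step 19: union(13, 9) -> merged; set of 13 now {0, 1, 2, 3, 4, 5, 7, 8, 9, 10, 11, 12, 13}
Component of 7: {0, 1, 2, 3, 4, 5, 7, 8, 9, 10, 11, 12, 13}

Answer: 0, 1, 2, 3, 4, 5, 7, 8, 9, 10, 11, 12, 13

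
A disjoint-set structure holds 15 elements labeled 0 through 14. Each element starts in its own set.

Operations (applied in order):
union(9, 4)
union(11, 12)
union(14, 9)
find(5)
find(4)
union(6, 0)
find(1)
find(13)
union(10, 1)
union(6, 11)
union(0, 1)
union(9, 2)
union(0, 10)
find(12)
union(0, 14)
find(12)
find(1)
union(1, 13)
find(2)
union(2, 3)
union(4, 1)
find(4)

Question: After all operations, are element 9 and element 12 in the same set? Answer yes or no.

Step 1: union(9, 4) -> merged; set of 9 now {4, 9}
Step 2: union(11, 12) -> merged; set of 11 now {11, 12}
Step 3: union(14, 9) -> merged; set of 14 now {4, 9, 14}
Step 4: find(5) -> no change; set of 5 is {5}
Step 5: find(4) -> no change; set of 4 is {4, 9, 14}
Step 6: union(6, 0) -> merged; set of 6 now {0, 6}
Step 7: find(1) -> no change; set of 1 is {1}
Step 8: find(13) -> no change; set of 13 is {13}
Step 9: union(10, 1) -> merged; set of 10 now {1, 10}
Step 10: union(6, 11) -> merged; set of 6 now {0, 6, 11, 12}
Step 11: union(0, 1) -> merged; set of 0 now {0, 1, 6, 10, 11, 12}
Step 12: union(9, 2) -> merged; set of 9 now {2, 4, 9, 14}
Step 13: union(0, 10) -> already same set; set of 0 now {0, 1, 6, 10, 11, 12}
Step 14: find(12) -> no change; set of 12 is {0, 1, 6, 10, 11, 12}
Step 15: union(0, 14) -> merged; set of 0 now {0, 1, 2, 4, 6, 9, 10, 11, 12, 14}
Step 16: find(12) -> no change; set of 12 is {0, 1, 2, 4, 6, 9, 10, 11, 12, 14}
Step 17: find(1) -> no change; set of 1 is {0, 1, 2, 4, 6, 9, 10, 11, 12, 14}
Step 18: union(1, 13) -> merged; set of 1 now {0, 1, 2, 4, 6, 9, 10, 11, 12, 13, 14}
Step 19: find(2) -> no change; set of 2 is {0, 1, 2, 4, 6, 9, 10, 11, 12, 13, 14}
Step 20: union(2, 3) -> merged; set of 2 now {0, 1, 2, 3, 4, 6, 9, 10, 11, 12, 13, 14}
Step 21: union(4, 1) -> already same set; set of 4 now {0, 1, 2, 3, 4, 6, 9, 10, 11, 12, 13, 14}
Step 22: find(4) -> no change; set of 4 is {0, 1, 2, 3, 4, 6, 9, 10, 11, 12, 13, 14}
Set of 9: {0, 1, 2, 3, 4, 6, 9, 10, 11, 12, 13, 14}; 12 is a member.

Answer: yes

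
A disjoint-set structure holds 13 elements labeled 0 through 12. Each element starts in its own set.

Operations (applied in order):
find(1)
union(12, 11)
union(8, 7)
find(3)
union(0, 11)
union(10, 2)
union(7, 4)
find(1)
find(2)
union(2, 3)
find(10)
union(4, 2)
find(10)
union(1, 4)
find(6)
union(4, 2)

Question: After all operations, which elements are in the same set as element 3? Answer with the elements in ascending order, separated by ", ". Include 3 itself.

Answer: 1, 2, 3, 4, 7, 8, 10

Derivation:
Step 1: find(1) -> no change; set of 1 is {1}
Step 2: union(12, 11) -> merged; set of 12 now {11, 12}
Step 3: union(8, 7) -> merged; set of 8 now {7, 8}
Step 4: find(3) -> no change; set of 3 is {3}
Step 5: union(0, 11) -> merged; set of 0 now {0, 11, 12}
Step 6: union(10, 2) -> merged; set of 10 now {2, 10}
Step 7: union(7, 4) -> merged; set of 7 now {4, 7, 8}
Step 8: find(1) -> no change; set of 1 is {1}
Step 9: find(2) -> no change; set of 2 is {2, 10}
Step 10: union(2, 3) -> merged; set of 2 now {2, 3, 10}
Step 11: find(10) -> no change; set of 10 is {2, 3, 10}
Step 12: union(4, 2) -> merged; set of 4 now {2, 3, 4, 7, 8, 10}
Step 13: find(10) -> no change; set of 10 is {2, 3, 4, 7, 8, 10}
Step 14: union(1, 4) -> merged; set of 1 now {1, 2, 3, 4, 7, 8, 10}
Step 15: find(6) -> no change; set of 6 is {6}
Step 16: union(4, 2) -> already same set; set of 4 now {1, 2, 3, 4, 7, 8, 10}
Component of 3: {1, 2, 3, 4, 7, 8, 10}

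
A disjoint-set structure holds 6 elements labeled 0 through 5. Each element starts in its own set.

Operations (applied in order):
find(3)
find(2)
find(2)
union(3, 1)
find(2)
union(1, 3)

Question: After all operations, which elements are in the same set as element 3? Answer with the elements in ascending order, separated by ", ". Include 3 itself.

Step 1: find(3) -> no change; set of 3 is {3}
Step 2: find(2) -> no change; set of 2 is {2}
Step 3: find(2) -> no change; set of 2 is {2}
Step 4: union(3, 1) -> merged; set of 3 now {1, 3}
Step 5: find(2) -> no change; set of 2 is {2}
Step 6: union(1, 3) -> already same set; set of 1 now {1, 3}
Component of 3: {1, 3}

Answer: 1, 3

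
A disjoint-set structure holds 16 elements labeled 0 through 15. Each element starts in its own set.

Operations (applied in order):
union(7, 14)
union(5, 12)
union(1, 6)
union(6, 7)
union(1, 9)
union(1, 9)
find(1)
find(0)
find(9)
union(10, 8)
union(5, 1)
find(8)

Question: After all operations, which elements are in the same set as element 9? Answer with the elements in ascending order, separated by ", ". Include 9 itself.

Answer: 1, 5, 6, 7, 9, 12, 14

Derivation:
Step 1: union(7, 14) -> merged; set of 7 now {7, 14}
Step 2: union(5, 12) -> merged; set of 5 now {5, 12}
Step 3: union(1, 6) -> merged; set of 1 now {1, 6}
Step 4: union(6, 7) -> merged; set of 6 now {1, 6, 7, 14}
Step 5: union(1, 9) -> merged; set of 1 now {1, 6, 7, 9, 14}
Step 6: union(1, 9) -> already same set; set of 1 now {1, 6, 7, 9, 14}
Step 7: find(1) -> no change; set of 1 is {1, 6, 7, 9, 14}
Step 8: find(0) -> no change; set of 0 is {0}
Step 9: find(9) -> no change; set of 9 is {1, 6, 7, 9, 14}
Step 10: union(10, 8) -> merged; set of 10 now {8, 10}
Step 11: union(5, 1) -> merged; set of 5 now {1, 5, 6, 7, 9, 12, 14}
Step 12: find(8) -> no change; set of 8 is {8, 10}
Component of 9: {1, 5, 6, 7, 9, 12, 14}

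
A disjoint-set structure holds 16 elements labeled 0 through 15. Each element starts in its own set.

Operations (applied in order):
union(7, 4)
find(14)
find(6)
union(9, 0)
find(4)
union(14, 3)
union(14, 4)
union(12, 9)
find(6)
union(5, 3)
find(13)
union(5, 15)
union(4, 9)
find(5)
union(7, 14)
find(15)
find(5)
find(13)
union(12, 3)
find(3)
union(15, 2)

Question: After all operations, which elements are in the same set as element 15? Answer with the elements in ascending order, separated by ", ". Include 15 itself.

Answer: 0, 2, 3, 4, 5, 7, 9, 12, 14, 15

Derivation:
Step 1: union(7, 4) -> merged; set of 7 now {4, 7}
Step 2: find(14) -> no change; set of 14 is {14}
Step 3: find(6) -> no change; set of 6 is {6}
Step 4: union(9, 0) -> merged; set of 9 now {0, 9}
Step 5: find(4) -> no change; set of 4 is {4, 7}
Step 6: union(14, 3) -> merged; set of 14 now {3, 14}
Step 7: union(14, 4) -> merged; set of 14 now {3, 4, 7, 14}
Step 8: union(12, 9) -> merged; set of 12 now {0, 9, 12}
Step 9: find(6) -> no change; set of 6 is {6}
Step 10: union(5, 3) -> merged; set of 5 now {3, 4, 5, 7, 14}
Step 11: find(13) -> no change; set of 13 is {13}
Step 12: union(5, 15) -> merged; set of 5 now {3, 4, 5, 7, 14, 15}
Step 13: union(4, 9) -> merged; set of 4 now {0, 3, 4, 5, 7, 9, 12, 14, 15}
Step 14: find(5) -> no change; set of 5 is {0, 3, 4, 5, 7, 9, 12, 14, 15}
Step 15: union(7, 14) -> already same set; set of 7 now {0, 3, 4, 5, 7, 9, 12, 14, 15}
Step 16: find(15) -> no change; set of 15 is {0, 3, 4, 5, 7, 9, 12, 14, 15}
Step 17: find(5) -> no change; set of 5 is {0, 3, 4, 5, 7, 9, 12, 14, 15}
Step 18: find(13) -> no change; set of 13 is {13}
Step 19: union(12, 3) -> already same set; set of 12 now {0, 3, 4, 5, 7, 9, 12, 14, 15}
Step 20: find(3) -> no change; set of 3 is {0, 3, 4, 5, 7, 9, 12, 14, 15}
Step 21: union(15, 2) -> merged; set of 15 now {0, 2, 3, 4, 5, 7, 9, 12, 14, 15}
Component of 15: {0, 2, 3, 4, 5, 7, 9, 12, 14, 15}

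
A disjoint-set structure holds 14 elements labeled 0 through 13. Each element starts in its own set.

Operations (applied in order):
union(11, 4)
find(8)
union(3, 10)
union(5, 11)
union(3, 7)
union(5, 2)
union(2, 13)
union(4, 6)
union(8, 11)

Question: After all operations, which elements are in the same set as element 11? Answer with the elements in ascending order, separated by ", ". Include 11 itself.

Step 1: union(11, 4) -> merged; set of 11 now {4, 11}
Step 2: find(8) -> no change; set of 8 is {8}
Step 3: union(3, 10) -> merged; set of 3 now {3, 10}
Step 4: union(5, 11) -> merged; set of 5 now {4, 5, 11}
Step 5: union(3, 7) -> merged; set of 3 now {3, 7, 10}
Step 6: union(5, 2) -> merged; set of 5 now {2, 4, 5, 11}
Step 7: union(2, 13) -> merged; set of 2 now {2, 4, 5, 11, 13}
Step 8: union(4, 6) -> merged; set of 4 now {2, 4, 5, 6, 11, 13}
Step 9: union(8, 11) -> merged; set of 8 now {2, 4, 5, 6, 8, 11, 13}
Component of 11: {2, 4, 5, 6, 8, 11, 13}

Answer: 2, 4, 5, 6, 8, 11, 13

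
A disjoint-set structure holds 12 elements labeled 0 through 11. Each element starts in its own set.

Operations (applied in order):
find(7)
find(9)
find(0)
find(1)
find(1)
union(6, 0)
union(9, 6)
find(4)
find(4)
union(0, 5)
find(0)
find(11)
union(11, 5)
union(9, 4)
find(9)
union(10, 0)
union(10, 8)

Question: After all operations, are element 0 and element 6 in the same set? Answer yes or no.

Step 1: find(7) -> no change; set of 7 is {7}
Step 2: find(9) -> no change; set of 9 is {9}
Step 3: find(0) -> no change; set of 0 is {0}
Step 4: find(1) -> no change; set of 1 is {1}
Step 5: find(1) -> no change; set of 1 is {1}
Step 6: union(6, 0) -> merged; set of 6 now {0, 6}
Step 7: union(9, 6) -> merged; set of 9 now {0, 6, 9}
Step 8: find(4) -> no change; set of 4 is {4}
Step 9: find(4) -> no change; set of 4 is {4}
Step 10: union(0, 5) -> merged; set of 0 now {0, 5, 6, 9}
Step 11: find(0) -> no change; set of 0 is {0, 5, 6, 9}
Step 12: find(11) -> no change; set of 11 is {11}
Step 13: union(11, 5) -> merged; set of 11 now {0, 5, 6, 9, 11}
Step 14: union(9, 4) -> merged; set of 9 now {0, 4, 5, 6, 9, 11}
Step 15: find(9) -> no change; set of 9 is {0, 4, 5, 6, 9, 11}
Step 16: union(10, 0) -> merged; set of 10 now {0, 4, 5, 6, 9, 10, 11}
Step 17: union(10, 8) -> merged; set of 10 now {0, 4, 5, 6, 8, 9, 10, 11}
Set of 0: {0, 4, 5, 6, 8, 9, 10, 11}; 6 is a member.

Answer: yes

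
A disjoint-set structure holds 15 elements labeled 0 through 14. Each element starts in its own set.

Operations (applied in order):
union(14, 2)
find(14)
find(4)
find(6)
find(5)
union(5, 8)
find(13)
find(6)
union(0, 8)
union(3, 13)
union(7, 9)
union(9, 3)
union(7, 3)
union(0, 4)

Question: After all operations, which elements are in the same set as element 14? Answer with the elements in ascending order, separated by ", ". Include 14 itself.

Answer: 2, 14

Derivation:
Step 1: union(14, 2) -> merged; set of 14 now {2, 14}
Step 2: find(14) -> no change; set of 14 is {2, 14}
Step 3: find(4) -> no change; set of 4 is {4}
Step 4: find(6) -> no change; set of 6 is {6}
Step 5: find(5) -> no change; set of 5 is {5}
Step 6: union(5, 8) -> merged; set of 5 now {5, 8}
Step 7: find(13) -> no change; set of 13 is {13}
Step 8: find(6) -> no change; set of 6 is {6}
Step 9: union(0, 8) -> merged; set of 0 now {0, 5, 8}
Step 10: union(3, 13) -> merged; set of 3 now {3, 13}
Step 11: union(7, 9) -> merged; set of 7 now {7, 9}
Step 12: union(9, 3) -> merged; set of 9 now {3, 7, 9, 13}
Step 13: union(7, 3) -> already same set; set of 7 now {3, 7, 9, 13}
Step 14: union(0, 4) -> merged; set of 0 now {0, 4, 5, 8}
Component of 14: {2, 14}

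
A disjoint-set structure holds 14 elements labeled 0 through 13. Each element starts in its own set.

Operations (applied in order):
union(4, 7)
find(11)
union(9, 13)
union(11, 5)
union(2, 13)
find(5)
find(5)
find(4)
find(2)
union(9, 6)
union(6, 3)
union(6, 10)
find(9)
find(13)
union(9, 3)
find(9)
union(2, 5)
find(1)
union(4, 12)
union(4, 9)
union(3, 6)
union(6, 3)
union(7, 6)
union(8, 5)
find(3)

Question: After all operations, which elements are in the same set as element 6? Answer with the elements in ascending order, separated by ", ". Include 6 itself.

Step 1: union(4, 7) -> merged; set of 4 now {4, 7}
Step 2: find(11) -> no change; set of 11 is {11}
Step 3: union(9, 13) -> merged; set of 9 now {9, 13}
Step 4: union(11, 5) -> merged; set of 11 now {5, 11}
Step 5: union(2, 13) -> merged; set of 2 now {2, 9, 13}
Step 6: find(5) -> no change; set of 5 is {5, 11}
Step 7: find(5) -> no change; set of 5 is {5, 11}
Step 8: find(4) -> no change; set of 4 is {4, 7}
Step 9: find(2) -> no change; set of 2 is {2, 9, 13}
Step 10: union(9, 6) -> merged; set of 9 now {2, 6, 9, 13}
Step 11: union(6, 3) -> merged; set of 6 now {2, 3, 6, 9, 13}
Step 12: union(6, 10) -> merged; set of 6 now {2, 3, 6, 9, 10, 13}
Step 13: find(9) -> no change; set of 9 is {2, 3, 6, 9, 10, 13}
Step 14: find(13) -> no change; set of 13 is {2, 3, 6, 9, 10, 13}
Step 15: union(9, 3) -> already same set; set of 9 now {2, 3, 6, 9, 10, 13}
Step 16: find(9) -> no change; set of 9 is {2, 3, 6, 9, 10, 13}
Step 17: union(2, 5) -> merged; set of 2 now {2, 3, 5, 6, 9, 10, 11, 13}
Step 18: find(1) -> no change; set of 1 is {1}
Step 19: union(4, 12) -> merged; set of 4 now {4, 7, 12}
Step 20: union(4, 9) -> merged; set of 4 now {2, 3, 4, 5, 6, 7, 9, 10, 11, 12, 13}
Step 21: union(3, 6) -> already same set; set of 3 now {2, 3, 4, 5, 6, 7, 9, 10, 11, 12, 13}
Step 22: union(6, 3) -> already same set; set of 6 now {2, 3, 4, 5, 6, 7, 9, 10, 11, 12, 13}
Step 23: union(7, 6) -> already same set; set of 7 now {2, 3, 4, 5, 6, 7, 9, 10, 11, 12, 13}
Step 24: union(8, 5) -> merged; set of 8 now {2, 3, 4, 5, 6, 7, 8, 9, 10, 11, 12, 13}
Step 25: find(3) -> no change; set of 3 is {2, 3, 4, 5, 6, 7, 8, 9, 10, 11, 12, 13}
Component of 6: {2, 3, 4, 5, 6, 7, 8, 9, 10, 11, 12, 13}

Answer: 2, 3, 4, 5, 6, 7, 8, 9, 10, 11, 12, 13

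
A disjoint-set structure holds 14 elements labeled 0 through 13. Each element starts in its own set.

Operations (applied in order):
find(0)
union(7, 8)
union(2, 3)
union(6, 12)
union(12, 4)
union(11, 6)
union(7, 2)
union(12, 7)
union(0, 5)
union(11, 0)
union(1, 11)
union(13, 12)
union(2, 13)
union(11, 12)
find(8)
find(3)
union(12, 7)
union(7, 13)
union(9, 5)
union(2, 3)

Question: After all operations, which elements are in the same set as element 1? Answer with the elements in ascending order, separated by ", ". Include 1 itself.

Answer: 0, 1, 2, 3, 4, 5, 6, 7, 8, 9, 11, 12, 13

Derivation:
Step 1: find(0) -> no change; set of 0 is {0}
Step 2: union(7, 8) -> merged; set of 7 now {7, 8}
Step 3: union(2, 3) -> merged; set of 2 now {2, 3}
Step 4: union(6, 12) -> merged; set of 6 now {6, 12}
Step 5: union(12, 4) -> merged; set of 12 now {4, 6, 12}
Step 6: union(11, 6) -> merged; set of 11 now {4, 6, 11, 12}
Step 7: union(7, 2) -> merged; set of 7 now {2, 3, 7, 8}
Step 8: union(12, 7) -> merged; set of 12 now {2, 3, 4, 6, 7, 8, 11, 12}
Step 9: union(0, 5) -> merged; set of 0 now {0, 5}
Step 10: union(11, 0) -> merged; set of 11 now {0, 2, 3, 4, 5, 6, 7, 8, 11, 12}
Step 11: union(1, 11) -> merged; set of 1 now {0, 1, 2, 3, 4, 5, 6, 7, 8, 11, 12}
Step 12: union(13, 12) -> merged; set of 13 now {0, 1, 2, 3, 4, 5, 6, 7, 8, 11, 12, 13}
Step 13: union(2, 13) -> already same set; set of 2 now {0, 1, 2, 3, 4, 5, 6, 7, 8, 11, 12, 13}
Step 14: union(11, 12) -> already same set; set of 11 now {0, 1, 2, 3, 4, 5, 6, 7, 8, 11, 12, 13}
Step 15: find(8) -> no change; set of 8 is {0, 1, 2, 3, 4, 5, 6, 7, 8, 11, 12, 13}
Step 16: find(3) -> no change; set of 3 is {0, 1, 2, 3, 4, 5, 6, 7, 8, 11, 12, 13}
Step 17: union(12, 7) -> already same set; set of 12 now {0, 1, 2, 3, 4, 5, 6, 7, 8, 11, 12, 13}
Step 18: union(7, 13) -> already same set; set of 7 now {0, 1, 2, 3, 4, 5, 6, 7, 8, 11, 12, 13}
Step 19: union(9, 5) -> merged; set of 9 now {0, 1, 2, 3, 4, 5, 6, 7, 8, 9, 11, 12, 13}
Step 20: union(2, 3) -> already same set; set of 2 now {0, 1, 2, 3, 4, 5, 6, 7, 8, 9, 11, 12, 13}
Component of 1: {0, 1, 2, 3, 4, 5, 6, 7, 8, 9, 11, 12, 13}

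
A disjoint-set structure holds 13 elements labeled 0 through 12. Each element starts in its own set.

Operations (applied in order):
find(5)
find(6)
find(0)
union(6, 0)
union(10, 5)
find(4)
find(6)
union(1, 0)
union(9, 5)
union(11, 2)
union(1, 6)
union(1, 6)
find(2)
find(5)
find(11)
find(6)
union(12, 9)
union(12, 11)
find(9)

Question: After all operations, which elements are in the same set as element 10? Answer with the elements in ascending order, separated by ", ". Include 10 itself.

Step 1: find(5) -> no change; set of 5 is {5}
Step 2: find(6) -> no change; set of 6 is {6}
Step 3: find(0) -> no change; set of 0 is {0}
Step 4: union(6, 0) -> merged; set of 6 now {0, 6}
Step 5: union(10, 5) -> merged; set of 10 now {5, 10}
Step 6: find(4) -> no change; set of 4 is {4}
Step 7: find(6) -> no change; set of 6 is {0, 6}
Step 8: union(1, 0) -> merged; set of 1 now {0, 1, 6}
Step 9: union(9, 5) -> merged; set of 9 now {5, 9, 10}
Step 10: union(11, 2) -> merged; set of 11 now {2, 11}
Step 11: union(1, 6) -> already same set; set of 1 now {0, 1, 6}
Step 12: union(1, 6) -> already same set; set of 1 now {0, 1, 6}
Step 13: find(2) -> no change; set of 2 is {2, 11}
Step 14: find(5) -> no change; set of 5 is {5, 9, 10}
Step 15: find(11) -> no change; set of 11 is {2, 11}
Step 16: find(6) -> no change; set of 6 is {0, 1, 6}
Step 17: union(12, 9) -> merged; set of 12 now {5, 9, 10, 12}
Step 18: union(12, 11) -> merged; set of 12 now {2, 5, 9, 10, 11, 12}
Step 19: find(9) -> no change; set of 9 is {2, 5, 9, 10, 11, 12}
Component of 10: {2, 5, 9, 10, 11, 12}

Answer: 2, 5, 9, 10, 11, 12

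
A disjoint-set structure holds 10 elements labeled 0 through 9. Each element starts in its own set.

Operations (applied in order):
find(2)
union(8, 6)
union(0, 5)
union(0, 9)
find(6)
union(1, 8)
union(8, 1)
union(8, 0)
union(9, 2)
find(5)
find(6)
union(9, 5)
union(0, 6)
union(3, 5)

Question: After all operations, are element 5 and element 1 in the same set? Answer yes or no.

Step 1: find(2) -> no change; set of 2 is {2}
Step 2: union(8, 6) -> merged; set of 8 now {6, 8}
Step 3: union(0, 5) -> merged; set of 0 now {0, 5}
Step 4: union(0, 9) -> merged; set of 0 now {0, 5, 9}
Step 5: find(6) -> no change; set of 6 is {6, 8}
Step 6: union(1, 8) -> merged; set of 1 now {1, 6, 8}
Step 7: union(8, 1) -> already same set; set of 8 now {1, 6, 8}
Step 8: union(8, 0) -> merged; set of 8 now {0, 1, 5, 6, 8, 9}
Step 9: union(9, 2) -> merged; set of 9 now {0, 1, 2, 5, 6, 8, 9}
Step 10: find(5) -> no change; set of 5 is {0, 1, 2, 5, 6, 8, 9}
Step 11: find(6) -> no change; set of 6 is {0, 1, 2, 5, 6, 8, 9}
Step 12: union(9, 5) -> already same set; set of 9 now {0, 1, 2, 5, 6, 8, 9}
Step 13: union(0, 6) -> already same set; set of 0 now {0, 1, 2, 5, 6, 8, 9}
Step 14: union(3, 5) -> merged; set of 3 now {0, 1, 2, 3, 5, 6, 8, 9}
Set of 5: {0, 1, 2, 3, 5, 6, 8, 9}; 1 is a member.

Answer: yes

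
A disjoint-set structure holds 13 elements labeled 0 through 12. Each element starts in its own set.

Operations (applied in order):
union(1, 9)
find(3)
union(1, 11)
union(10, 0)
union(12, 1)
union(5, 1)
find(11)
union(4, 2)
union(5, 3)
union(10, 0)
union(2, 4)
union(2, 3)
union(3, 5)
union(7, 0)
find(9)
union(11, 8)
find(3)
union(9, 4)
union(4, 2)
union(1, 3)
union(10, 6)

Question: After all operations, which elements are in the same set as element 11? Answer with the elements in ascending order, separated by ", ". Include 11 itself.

Answer: 1, 2, 3, 4, 5, 8, 9, 11, 12

Derivation:
Step 1: union(1, 9) -> merged; set of 1 now {1, 9}
Step 2: find(3) -> no change; set of 3 is {3}
Step 3: union(1, 11) -> merged; set of 1 now {1, 9, 11}
Step 4: union(10, 0) -> merged; set of 10 now {0, 10}
Step 5: union(12, 1) -> merged; set of 12 now {1, 9, 11, 12}
Step 6: union(5, 1) -> merged; set of 5 now {1, 5, 9, 11, 12}
Step 7: find(11) -> no change; set of 11 is {1, 5, 9, 11, 12}
Step 8: union(4, 2) -> merged; set of 4 now {2, 4}
Step 9: union(5, 3) -> merged; set of 5 now {1, 3, 5, 9, 11, 12}
Step 10: union(10, 0) -> already same set; set of 10 now {0, 10}
Step 11: union(2, 4) -> already same set; set of 2 now {2, 4}
Step 12: union(2, 3) -> merged; set of 2 now {1, 2, 3, 4, 5, 9, 11, 12}
Step 13: union(3, 5) -> already same set; set of 3 now {1, 2, 3, 4, 5, 9, 11, 12}
Step 14: union(7, 0) -> merged; set of 7 now {0, 7, 10}
Step 15: find(9) -> no change; set of 9 is {1, 2, 3, 4, 5, 9, 11, 12}
Step 16: union(11, 8) -> merged; set of 11 now {1, 2, 3, 4, 5, 8, 9, 11, 12}
Step 17: find(3) -> no change; set of 3 is {1, 2, 3, 4, 5, 8, 9, 11, 12}
Step 18: union(9, 4) -> already same set; set of 9 now {1, 2, 3, 4, 5, 8, 9, 11, 12}
Step 19: union(4, 2) -> already same set; set of 4 now {1, 2, 3, 4, 5, 8, 9, 11, 12}
Step 20: union(1, 3) -> already same set; set of 1 now {1, 2, 3, 4, 5, 8, 9, 11, 12}
Step 21: union(10, 6) -> merged; set of 10 now {0, 6, 7, 10}
Component of 11: {1, 2, 3, 4, 5, 8, 9, 11, 12}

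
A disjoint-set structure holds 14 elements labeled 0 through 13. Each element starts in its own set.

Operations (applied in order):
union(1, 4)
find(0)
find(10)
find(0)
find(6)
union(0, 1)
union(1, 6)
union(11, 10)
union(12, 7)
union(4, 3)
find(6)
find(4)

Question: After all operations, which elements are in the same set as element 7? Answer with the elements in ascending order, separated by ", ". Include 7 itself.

Step 1: union(1, 4) -> merged; set of 1 now {1, 4}
Step 2: find(0) -> no change; set of 0 is {0}
Step 3: find(10) -> no change; set of 10 is {10}
Step 4: find(0) -> no change; set of 0 is {0}
Step 5: find(6) -> no change; set of 6 is {6}
Step 6: union(0, 1) -> merged; set of 0 now {0, 1, 4}
Step 7: union(1, 6) -> merged; set of 1 now {0, 1, 4, 6}
Step 8: union(11, 10) -> merged; set of 11 now {10, 11}
Step 9: union(12, 7) -> merged; set of 12 now {7, 12}
Step 10: union(4, 3) -> merged; set of 4 now {0, 1, 3, 4, 6}
Step 11: find(6) -> no change; set of 6 is {0, 1, 3, 4, 6}
Step 12: find(4) -> no change; set of 4 is {0, 1, 3, 4, 6}
Component of 7: {7, 12}

Answer: 7, 12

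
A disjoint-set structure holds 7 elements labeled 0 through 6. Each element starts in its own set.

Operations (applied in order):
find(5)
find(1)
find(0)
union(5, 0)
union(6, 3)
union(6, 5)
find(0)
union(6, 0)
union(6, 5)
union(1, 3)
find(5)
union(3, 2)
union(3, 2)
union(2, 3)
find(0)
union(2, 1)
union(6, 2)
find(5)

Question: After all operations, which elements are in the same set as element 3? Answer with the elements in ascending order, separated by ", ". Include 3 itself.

Answer: 0, 1, 2, 3, 5, 6

Derivation:
Step 1: find(5) -> no change; set of 5 is {5}
Step 2: find(1) -> no change; set of 1 is {1}
Step 3: find(0) -> no change; set of 0 is {0}
Step 4: union(5, 0) -> merged; set of 5 now {0, 5}
Step 5: union(6, 3) -> merged; set of 6 now {3, 6}
Step 6: union(6, 5) -> merged; set of 6 now {0, 3, 5, 6}
Step 7: find(0) -> no change; set of 0 is {0, 3, 5, 6}
Step 8: union(6, 0) -> already same set; set of 6 now {0, 3, 5, 6}
Step 9: union(6, 5) -> already same set; set of 6 now {0, 3, 5, 6}
Step 10: union(1, 3) -> merged; set of 1 now {0, 1, 3, 5, 6}
Step 11: find(5) -> no change; set of 5 is {0, 1, 3, 5, 6}
Step 12: union(3, 2) -> merged; set of 3 now {0, 1, 2, 3, 5, 6}
Step 13: union(3, 2) -> already same set; set of 3 now {0, 1, 2, 3, 5, 6}
Step 14: union(2, 3) -> already same set; set of 2 now {0, 1, 2, 3, 5, 6}
Step 15: find(0) -> no change; set of 0 is {0, 1, 2, 3, 5, 6}
Step 16: union(2, 1) -> already same set; set of 2 now {0, 1, 2, 3, 5, 6}
Step 17: union(6, 2) -> already same set; set of 6 now {0, 1, 2, 3, 5, 6}
Step 18: find(5) -> no change; set of 5 is {0, 1, 2, 3, 5, 6}
Component of 3: {0, 1, 2, 3, 5, 6}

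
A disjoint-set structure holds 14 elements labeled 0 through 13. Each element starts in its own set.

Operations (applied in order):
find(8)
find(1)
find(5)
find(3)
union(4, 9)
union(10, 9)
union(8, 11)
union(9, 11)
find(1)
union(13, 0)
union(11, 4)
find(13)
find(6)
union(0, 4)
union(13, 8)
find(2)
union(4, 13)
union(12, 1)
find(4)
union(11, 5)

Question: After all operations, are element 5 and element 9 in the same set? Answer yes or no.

Step 1: find(8) -> no change; set of 8 is {8}
Step 2: find(1) -> no change; set of 1 is {1}
Step 3: find(5) -> no change; set of 5 is {5}
Step 4: find(3) -> no change; set of 3 is {3}
Step 5: union(4, 9) -> merged; set of 4 now {4, 9}
Step 6: union(10, 9) -> merged; set of 10 now {4, 9, 10}
Step 7: union(8, 11) -> merged; set of 8 now {8, 11}
Step 8: union(9, 11) -> merged; set of 9 now {4, 8, 9, 10, 11}
Step 9: find(1) -> no change; set of 1 is {1}
Step 10: union(13, 0) -> merged; set of 13 now {0, 13}
Step 11: union(11, 4) -> already same set; set of 11 now {4, 8, 9, 10, 11}
Step 12: find(13) -> no change; set of 13 is {0, 13}
Step 13: find(6) -> no change; set of 6 is {6}
Step 14: union(0, 4) -> merged; set of 0 now {0, 4, 8, 9, 10, 11, 13}
Step 15: union(13, 8) -> already same set; set of 13 now {0, 4, 8, 9, 10, 11, 13}
Step 16: find(2) -> no change; set of 2 is {2}
Step 17: union(4, 13) -> already same set; set of 4 now {0, 4, 8, 9, 10, 11, 13}
Step 18: union(12, 1) -> merged; set of 12 now {1, 12}
Step 19: find(4) -> no change; set of 4 is {0, 4, 8, 9, 10, 11, 13}
Step 20: union(11, 5) -> merged; set of 11 now {0, 4, 5, 8, 9, 10, 11, 13}
Set of 5: {0, 4, 5, 8, 9, 10, 11, 13}; 9 is a member.

Answer: yes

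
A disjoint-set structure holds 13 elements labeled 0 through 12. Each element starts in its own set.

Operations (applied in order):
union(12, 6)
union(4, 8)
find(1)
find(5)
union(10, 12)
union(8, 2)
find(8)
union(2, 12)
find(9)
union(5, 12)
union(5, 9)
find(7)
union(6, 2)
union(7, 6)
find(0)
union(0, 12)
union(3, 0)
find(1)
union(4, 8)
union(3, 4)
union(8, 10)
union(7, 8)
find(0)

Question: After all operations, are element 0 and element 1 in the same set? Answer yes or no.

Answer: no

Derivation:
Step 1: union(12, 6) -> merged; set of 12 now {6, 12}
Step 2: union(4, 8) -> merged; set of 4 now {4, 8}
Step 3: find(1) -> no change; set of 1 is {1}
Step 4: find(5) -> no change; set of 5 is {5}
Step 5: union(10, 12) -> merged; set of 10 now {6, 10, 12}
Step 6: union(8, 2) -> merged; set of 8 now {2, 4, 8}
Step 7: find(8) -> no change; set of 8 is {2, 4, 8}
Step 8: union(2, 12) -> merged; set of 2 now {2, 4, 6, 8, 10, 12}
Step 9: find(9) -> no change; set of 9 is {9}
Step 10: union(5, 12) -> merged; set of 5 now {2, 4, 5, 6, 8, 10, 12}
Step 11: union(5, 9) -> merged; set of 5 now {2, 4, 5, 6, 8, 9, 10, 12}
Step 12: find(7) -> no change; set of 7 is {7}
Step 13: union(6, 2) -> already same set; set of 6 now {2, 4, 5, 6, 8, 9, 10, 12}
Step 14: union(7, 6) -> merged; set of 7 now {2, 4, 5, 6, 7, 8, 9, 10, 12}
Step 15: find(0) -> no change; set of 0 is {0}
Step 16: union(0, 12) -> merged; set of 0 now {0, 2, 4, 5, 6, 7, 8, 9, 10, 12}
Step 17: union(3, 0) -> merged; set of 3 now {0, 2, 3, 4, 5, 6, 7, 8, 9, 10, 12}
Step 18: find(1) -> no change; set of 1 is {1}
Step 19: union(4, 8) -> already same set; set of 4 now {0, 2, 3, 4, 5, 6, 7, 8, 9, 10, 12}
Step 20: union(3, 4) -> already same set; set of 3 now {0, 2, 3, 4, 5, 6, 7, 8, 9, 10, 12}
Step 21: union(8, 10) -> already same set; set of 8 now {0, 2, 3, 4, 5, 6, 7, 8, 9, 10, 12}
Step 22: union(7, 8) -> already same set; set of 7 now {0, 2, 3, 4, 5, 6, 7, 8, 9, 10, 12}
Step 23: find(0) -> no change; set of 0 is {0, 2, 3, 4, 5, 6, 7, 8, 9, 10, 12}
Set of 0: {0, 2, 3, 4, 5, 6, 7, 8, 9, 10, 12}; 1 is not a member.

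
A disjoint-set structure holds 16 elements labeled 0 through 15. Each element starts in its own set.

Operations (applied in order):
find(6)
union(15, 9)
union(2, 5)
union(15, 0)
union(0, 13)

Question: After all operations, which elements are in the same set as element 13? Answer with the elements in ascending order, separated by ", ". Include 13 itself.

Answer: 0, 9, 13, 15

Derivation:
Step 1: find(6) -> no change; set of 6 is {6}
Step 2: union(15, 9) -> merged; set of 15 now {9, 15}
Step 3: union(2, 5) -> merged; set of 2 now {2, 5}
Step 4: union(15, 0) -> merged; set of 15 now {0, 9, 15}
Step 5: union(0, 13) -> merged; set of 0 now {0, 9, 13, 15}
Component of 13: {0, 9, 13, 15}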